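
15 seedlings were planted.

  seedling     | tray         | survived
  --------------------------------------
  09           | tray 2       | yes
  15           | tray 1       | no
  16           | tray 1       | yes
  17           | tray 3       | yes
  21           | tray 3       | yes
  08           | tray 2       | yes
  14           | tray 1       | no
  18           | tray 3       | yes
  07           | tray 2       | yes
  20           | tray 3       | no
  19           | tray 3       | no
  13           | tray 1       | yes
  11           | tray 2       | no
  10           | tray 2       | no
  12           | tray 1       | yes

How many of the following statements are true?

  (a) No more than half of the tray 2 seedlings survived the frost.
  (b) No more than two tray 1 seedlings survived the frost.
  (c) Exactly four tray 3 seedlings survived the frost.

0

(a) tray 2: |A| = 5, |A ∩ B| = 3; needs |A ∩ B| ≤ |A ∖ B| — false.
(b) tray 1: |A| = 5, |A ∩ B| = 3; needs |A ∩ B| ≤ 2 — false.
(c) tray 3: |A| = 5, |A ∩ B| = 3; needs |A ∩ B| = 4 — false.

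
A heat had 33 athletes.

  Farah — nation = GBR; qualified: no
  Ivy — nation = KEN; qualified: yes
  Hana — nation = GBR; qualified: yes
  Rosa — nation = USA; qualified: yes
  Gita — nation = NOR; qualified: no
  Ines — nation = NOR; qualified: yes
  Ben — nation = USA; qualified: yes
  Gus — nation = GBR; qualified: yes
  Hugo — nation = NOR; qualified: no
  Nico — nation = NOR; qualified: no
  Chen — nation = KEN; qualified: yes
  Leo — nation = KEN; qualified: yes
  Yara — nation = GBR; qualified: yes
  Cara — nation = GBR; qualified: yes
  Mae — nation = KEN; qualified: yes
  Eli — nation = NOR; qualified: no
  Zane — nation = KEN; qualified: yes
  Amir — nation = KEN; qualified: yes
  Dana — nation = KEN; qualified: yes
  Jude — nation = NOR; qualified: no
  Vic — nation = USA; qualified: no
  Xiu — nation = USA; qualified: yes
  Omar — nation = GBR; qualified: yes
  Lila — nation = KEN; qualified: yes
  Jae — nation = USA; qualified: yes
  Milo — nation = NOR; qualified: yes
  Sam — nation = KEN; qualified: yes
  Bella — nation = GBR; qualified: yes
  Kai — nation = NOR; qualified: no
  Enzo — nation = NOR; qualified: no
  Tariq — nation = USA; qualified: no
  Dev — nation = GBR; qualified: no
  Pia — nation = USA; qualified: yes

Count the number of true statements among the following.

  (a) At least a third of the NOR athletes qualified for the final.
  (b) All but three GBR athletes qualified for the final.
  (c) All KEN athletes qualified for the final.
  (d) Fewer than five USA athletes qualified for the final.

1

(a) NOR: |A| = 9, |A ∩ B| = 2; needs |A ∩ B| / |A| ≥ 1/3 — false.
(b) GBR: |A| = 8, |A ∩ B| = 6; needs |A ∖ B| = 3 — false.
(c) KEN: |A| = 9, |A ∩ B| = 9; needs A ⊆ B, i.e. every element of A is in B (|A ∖ B| = 0) — true.
(d) USA: |A| = 7, |A ∩ B| = 5; needs |A ∩ B| < 5 — false.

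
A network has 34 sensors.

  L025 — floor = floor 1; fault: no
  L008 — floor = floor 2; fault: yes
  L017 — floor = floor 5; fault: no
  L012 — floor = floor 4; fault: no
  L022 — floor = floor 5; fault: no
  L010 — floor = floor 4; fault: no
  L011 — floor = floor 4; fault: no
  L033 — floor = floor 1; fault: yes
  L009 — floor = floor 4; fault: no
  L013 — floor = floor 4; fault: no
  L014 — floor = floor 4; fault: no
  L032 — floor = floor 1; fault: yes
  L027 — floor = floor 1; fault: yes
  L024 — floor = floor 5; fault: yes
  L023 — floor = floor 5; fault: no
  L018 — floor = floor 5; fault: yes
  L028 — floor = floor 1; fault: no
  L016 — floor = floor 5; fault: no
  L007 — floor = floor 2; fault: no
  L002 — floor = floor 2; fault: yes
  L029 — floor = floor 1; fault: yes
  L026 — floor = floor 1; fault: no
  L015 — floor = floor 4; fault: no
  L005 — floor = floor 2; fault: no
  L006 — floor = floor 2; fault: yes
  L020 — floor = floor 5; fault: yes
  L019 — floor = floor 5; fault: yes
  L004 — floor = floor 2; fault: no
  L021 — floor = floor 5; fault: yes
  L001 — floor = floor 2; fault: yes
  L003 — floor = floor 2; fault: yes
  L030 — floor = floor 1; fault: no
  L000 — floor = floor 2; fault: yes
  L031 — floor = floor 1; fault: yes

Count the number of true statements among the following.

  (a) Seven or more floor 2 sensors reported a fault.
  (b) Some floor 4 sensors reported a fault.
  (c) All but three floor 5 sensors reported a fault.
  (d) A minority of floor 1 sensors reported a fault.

0

(a) floor 2: |A| = 9, |A ∩ B| = 6; needs |A ∩ B| ≥ 7 — false.
(b) floor 4: |A| = 7, |A ∩ B| = 0; needs A ∩ B ≠ ∅ (|A ∩ B| ≥ 1) — false.
(c) floor 5: |A| = 9, |A ∩ B| = 5; needs |A ∖ B| = 3 — false.
(d) floor 1: |A| = 9, |A ∩ B| = 5; needs |A ∩ B| < |A ∖ B| — false.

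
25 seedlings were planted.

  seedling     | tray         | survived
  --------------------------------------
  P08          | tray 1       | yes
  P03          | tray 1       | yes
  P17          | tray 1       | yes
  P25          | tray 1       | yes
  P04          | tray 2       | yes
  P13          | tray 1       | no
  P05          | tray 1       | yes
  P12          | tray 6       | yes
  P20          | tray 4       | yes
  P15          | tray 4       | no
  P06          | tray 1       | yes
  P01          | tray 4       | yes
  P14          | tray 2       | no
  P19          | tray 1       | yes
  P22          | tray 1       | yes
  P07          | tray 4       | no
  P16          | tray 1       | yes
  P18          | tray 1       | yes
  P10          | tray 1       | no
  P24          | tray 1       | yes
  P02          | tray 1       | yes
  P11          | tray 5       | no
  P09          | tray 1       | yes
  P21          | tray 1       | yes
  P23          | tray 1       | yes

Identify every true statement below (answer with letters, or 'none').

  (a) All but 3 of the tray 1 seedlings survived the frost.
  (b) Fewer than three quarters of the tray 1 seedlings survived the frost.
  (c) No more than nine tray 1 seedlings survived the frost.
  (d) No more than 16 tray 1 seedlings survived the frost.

|A| = 17, |A ∩ B| = 15, |A ∖ B| = 2.
(a) |A ∖ B| = 3: fails.
(b) |A ∩ B| / |A| < 3/4: fails.
(c) |A ∩ B| ≤ 9: fails.
(d) |A ∩ B| ≤ 16: holds.

(d)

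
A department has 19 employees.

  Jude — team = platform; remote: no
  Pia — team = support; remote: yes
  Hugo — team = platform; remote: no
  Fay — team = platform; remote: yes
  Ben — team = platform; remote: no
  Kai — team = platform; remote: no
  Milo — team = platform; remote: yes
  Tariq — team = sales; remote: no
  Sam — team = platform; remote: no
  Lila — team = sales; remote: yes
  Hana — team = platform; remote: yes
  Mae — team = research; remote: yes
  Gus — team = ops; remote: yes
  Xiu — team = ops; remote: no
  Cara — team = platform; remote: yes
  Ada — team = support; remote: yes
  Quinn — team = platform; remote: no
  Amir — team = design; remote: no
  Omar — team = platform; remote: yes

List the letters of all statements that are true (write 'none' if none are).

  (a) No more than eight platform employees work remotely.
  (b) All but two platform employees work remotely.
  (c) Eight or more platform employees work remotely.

(a)

|A| = 11, |A ∩ B| = 5, |A ∖ B| = 6.
(a) |A ∩ B| ≤ 8: holds.
(b) |A ∖ B| = 2: fails.
(c) |A ∩ B| ≥ 8: fails.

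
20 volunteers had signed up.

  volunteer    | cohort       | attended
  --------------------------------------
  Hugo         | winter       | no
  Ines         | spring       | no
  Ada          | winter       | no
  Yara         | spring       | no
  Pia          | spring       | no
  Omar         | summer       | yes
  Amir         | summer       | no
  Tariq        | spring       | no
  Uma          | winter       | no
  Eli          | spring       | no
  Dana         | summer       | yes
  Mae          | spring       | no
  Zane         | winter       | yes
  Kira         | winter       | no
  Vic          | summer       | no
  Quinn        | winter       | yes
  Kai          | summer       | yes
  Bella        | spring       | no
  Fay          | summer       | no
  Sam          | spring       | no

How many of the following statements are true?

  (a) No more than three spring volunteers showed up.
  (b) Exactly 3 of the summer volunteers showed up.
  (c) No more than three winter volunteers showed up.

3

(a) spring: |A| = 8, |A ∩ B| = 0; needs |A ∩ B| ≤ 3 — true.
(b) summer: |A| = 6, |A ∩ B| = 3; needs |A ∩ B| = 3 — true.
(c) winter: |A| = 6, |A ∩ B| = 2; needs |A ∩ B| ≤ 3 — true.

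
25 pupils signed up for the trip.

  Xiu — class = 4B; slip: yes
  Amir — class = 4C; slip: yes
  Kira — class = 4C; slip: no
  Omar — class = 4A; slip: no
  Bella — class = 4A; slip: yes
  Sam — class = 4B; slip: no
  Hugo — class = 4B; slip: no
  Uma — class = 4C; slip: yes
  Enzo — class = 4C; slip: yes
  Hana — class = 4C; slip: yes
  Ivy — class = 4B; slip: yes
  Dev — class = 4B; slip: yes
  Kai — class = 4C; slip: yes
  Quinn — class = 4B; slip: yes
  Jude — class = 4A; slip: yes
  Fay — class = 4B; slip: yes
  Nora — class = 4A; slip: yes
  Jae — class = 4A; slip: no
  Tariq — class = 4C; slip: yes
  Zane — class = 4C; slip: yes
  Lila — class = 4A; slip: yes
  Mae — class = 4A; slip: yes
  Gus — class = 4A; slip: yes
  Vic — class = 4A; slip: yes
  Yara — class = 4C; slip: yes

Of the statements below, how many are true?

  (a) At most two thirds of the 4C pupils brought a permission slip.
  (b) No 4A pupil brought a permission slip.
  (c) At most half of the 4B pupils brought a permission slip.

0

(a) 4C: |A| = 9, |A ∩ B| = 8; needs |A ∩ B| / |A| ≤ 2/3 — false.
(b) 4A: |A| = 9, |A ∩ B| = 7; needs A ∩ B = ∅ (|A ∩ B| = 0) — false.
(c) 4B: |A| = 7, |A ∩ B| = 5; needs |A ∩ B| ≤ |A ∖ B| — false.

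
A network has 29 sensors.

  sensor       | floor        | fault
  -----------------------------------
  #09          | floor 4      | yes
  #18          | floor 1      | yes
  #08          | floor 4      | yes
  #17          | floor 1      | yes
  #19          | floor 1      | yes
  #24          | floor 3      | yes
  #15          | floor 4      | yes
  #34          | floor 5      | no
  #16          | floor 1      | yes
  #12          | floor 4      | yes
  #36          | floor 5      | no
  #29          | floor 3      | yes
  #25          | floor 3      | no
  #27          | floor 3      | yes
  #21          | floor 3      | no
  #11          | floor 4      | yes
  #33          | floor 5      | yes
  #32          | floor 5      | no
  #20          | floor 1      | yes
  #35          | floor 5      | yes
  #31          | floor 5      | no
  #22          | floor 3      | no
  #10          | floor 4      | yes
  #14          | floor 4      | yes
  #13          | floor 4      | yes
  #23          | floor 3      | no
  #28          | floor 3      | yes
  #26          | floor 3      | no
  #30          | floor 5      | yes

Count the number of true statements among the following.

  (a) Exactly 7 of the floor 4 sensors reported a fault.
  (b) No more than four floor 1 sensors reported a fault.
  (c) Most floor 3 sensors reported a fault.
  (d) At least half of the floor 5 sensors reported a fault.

0

(a) floor 4: |A| = 8, |A ∩ B| = 8; needs |A ∩ B| = 7 — false.
(b) floor 1: |A| = 5, |A ∩ B| = 5; needs |A ∩ B| ≤ 4 — false.
(c) floor 3: |A| = 9, |A ∩ B| = 4; needs |A ∩ B| > |A ∖ B| — false.
(d) floor 5: |A| = 7, |A ∩ B| = 3; needs |A ∩ B| ≥ |A ∖ B| — false.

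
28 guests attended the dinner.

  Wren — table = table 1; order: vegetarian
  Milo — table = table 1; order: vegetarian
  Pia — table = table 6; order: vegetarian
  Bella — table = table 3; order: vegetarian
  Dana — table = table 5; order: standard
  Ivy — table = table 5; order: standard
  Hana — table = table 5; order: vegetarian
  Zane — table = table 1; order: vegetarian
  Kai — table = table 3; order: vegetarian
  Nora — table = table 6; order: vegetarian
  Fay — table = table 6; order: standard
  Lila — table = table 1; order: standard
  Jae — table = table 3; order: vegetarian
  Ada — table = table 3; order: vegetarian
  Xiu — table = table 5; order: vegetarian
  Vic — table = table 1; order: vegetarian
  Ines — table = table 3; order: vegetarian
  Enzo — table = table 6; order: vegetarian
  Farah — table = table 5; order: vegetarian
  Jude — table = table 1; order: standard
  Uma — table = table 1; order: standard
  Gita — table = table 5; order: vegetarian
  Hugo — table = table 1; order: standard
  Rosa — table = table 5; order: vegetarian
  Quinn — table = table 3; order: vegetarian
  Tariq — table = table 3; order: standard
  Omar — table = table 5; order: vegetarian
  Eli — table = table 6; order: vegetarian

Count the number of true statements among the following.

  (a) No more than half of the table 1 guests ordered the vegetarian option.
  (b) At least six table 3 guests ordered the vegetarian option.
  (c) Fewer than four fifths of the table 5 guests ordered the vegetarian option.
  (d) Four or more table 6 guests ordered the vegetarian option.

4

(a) table 1: |A| = 8, |A ∩ B| = 4; needs |A ∩ B| ≤ |A ∖ B| — true.
(b) table 3: |A| = 7, |A ∩ B| = 6; needs |A ∩ B| ≥ 6 — true.
(c) table 5: |A| = 8, |A ∩ B| = 6; needs |A ∩ B| / |A| < 4/5 — true.
(d) table 6: |A| = 5, |A ∩ B| = 4; needs |A ∩ B| ≥ 4 — true.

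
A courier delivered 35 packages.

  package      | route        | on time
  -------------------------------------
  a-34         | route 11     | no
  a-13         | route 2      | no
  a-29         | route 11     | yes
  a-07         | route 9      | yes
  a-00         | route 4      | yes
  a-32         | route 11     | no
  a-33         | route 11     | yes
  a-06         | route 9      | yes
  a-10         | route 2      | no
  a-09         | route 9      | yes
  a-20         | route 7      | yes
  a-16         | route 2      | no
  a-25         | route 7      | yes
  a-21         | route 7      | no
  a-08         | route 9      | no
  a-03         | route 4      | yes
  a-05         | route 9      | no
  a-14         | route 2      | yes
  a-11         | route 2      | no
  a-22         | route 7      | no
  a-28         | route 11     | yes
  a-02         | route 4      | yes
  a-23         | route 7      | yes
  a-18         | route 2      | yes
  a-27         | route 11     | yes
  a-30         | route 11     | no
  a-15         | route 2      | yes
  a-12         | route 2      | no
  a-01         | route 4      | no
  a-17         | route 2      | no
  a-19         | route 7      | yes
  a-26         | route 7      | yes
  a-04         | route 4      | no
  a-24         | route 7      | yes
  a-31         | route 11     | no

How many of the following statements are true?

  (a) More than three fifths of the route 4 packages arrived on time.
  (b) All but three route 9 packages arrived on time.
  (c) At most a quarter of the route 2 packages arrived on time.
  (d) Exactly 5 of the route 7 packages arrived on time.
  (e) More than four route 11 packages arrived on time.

0

(a) route 4: |A| = 5, |A ∩ B| = 3; needs |A ∩ B| / |A| > 3/5 — false.
(b) route 9: |A| = 5, |A ∩ B| = 3; needs |A ∖ B| = 3 — false.
(c) route 2: |A| = 9, |A ∩ B| = 3; needs |A ∩ B| / |A| ≤ 1/4 — false.
(d) route 7: |A| = 8, |A ∩ B| = 6; needs |A ∩ B| = 5 — false.
(e) route 11: |A| = 8, |A ∩ B| = 4; needs |A ∩ B| > 4 — false.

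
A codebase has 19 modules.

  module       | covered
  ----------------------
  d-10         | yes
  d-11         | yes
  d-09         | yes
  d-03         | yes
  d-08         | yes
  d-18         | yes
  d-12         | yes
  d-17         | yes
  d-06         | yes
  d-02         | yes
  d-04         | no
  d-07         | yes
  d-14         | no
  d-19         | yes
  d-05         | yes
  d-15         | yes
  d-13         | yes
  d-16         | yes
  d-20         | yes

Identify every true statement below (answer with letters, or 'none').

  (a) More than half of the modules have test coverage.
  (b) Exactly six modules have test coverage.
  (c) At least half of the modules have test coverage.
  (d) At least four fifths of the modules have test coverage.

(a), (c), (d)

|A| = 19, |A ∩ B| = 17, |A ∖ B| = 2.
(a) |A ∩ B| > |A ∖ B|: holds.
(b) |A ∩ B| = 6: fails.
(c) |A ∩ B| ≥ |A ∖ B|: holds.
(d) |A ∩ B| / |A| ≥ 4/5: holds.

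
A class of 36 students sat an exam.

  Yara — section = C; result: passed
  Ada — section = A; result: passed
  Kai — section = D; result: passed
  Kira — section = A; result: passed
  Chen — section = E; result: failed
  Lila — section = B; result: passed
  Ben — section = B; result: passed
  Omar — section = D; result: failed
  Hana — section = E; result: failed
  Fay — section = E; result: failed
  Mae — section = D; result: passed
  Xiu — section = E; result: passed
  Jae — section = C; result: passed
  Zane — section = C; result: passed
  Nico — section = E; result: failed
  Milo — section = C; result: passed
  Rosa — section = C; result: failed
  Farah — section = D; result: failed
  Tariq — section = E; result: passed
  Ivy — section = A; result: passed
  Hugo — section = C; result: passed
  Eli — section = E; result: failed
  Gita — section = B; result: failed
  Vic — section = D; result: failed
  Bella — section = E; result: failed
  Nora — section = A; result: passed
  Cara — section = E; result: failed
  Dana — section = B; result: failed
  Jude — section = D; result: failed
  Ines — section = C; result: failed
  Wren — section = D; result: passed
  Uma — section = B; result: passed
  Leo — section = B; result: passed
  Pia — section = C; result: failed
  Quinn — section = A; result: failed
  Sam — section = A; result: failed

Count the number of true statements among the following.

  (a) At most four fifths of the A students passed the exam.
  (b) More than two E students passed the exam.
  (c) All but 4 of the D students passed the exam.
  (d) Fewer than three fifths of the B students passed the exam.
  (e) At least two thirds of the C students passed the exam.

(a) A: |A| = 6, |A ∩ B| = 4; needs |A ∩ B| / |A| ≤ 4/5 — true.
(b) E: |A| = 9, |A ∩ B| = 2; needs |A ∩ B| > 2 — false.
(c) D: |A| = 7, |A ∩ B| = 3; needs |A ∖ B| = 4 — true.
(d) B: |A| = 6, |A ∩ B| = 4; needs |A ∩ B| / |A| < 3/5 — false.
(e) C: |A| = 8, |A ∩ B| = 5; needs |A ∩ B| / |A| ≥ 2/3 — false.

2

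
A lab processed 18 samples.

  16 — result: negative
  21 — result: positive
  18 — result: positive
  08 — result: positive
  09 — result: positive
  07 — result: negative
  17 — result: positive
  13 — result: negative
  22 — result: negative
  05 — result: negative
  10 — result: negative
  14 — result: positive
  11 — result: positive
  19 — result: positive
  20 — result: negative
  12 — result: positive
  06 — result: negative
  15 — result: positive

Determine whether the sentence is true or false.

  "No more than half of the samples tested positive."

Truth condition: |A ∩ B| ≤ |A ∖ B|.
|A| = 18, |A ∩ B| = 10, |A ∖ B| = 8.
10 > 8, so the statement is false.

False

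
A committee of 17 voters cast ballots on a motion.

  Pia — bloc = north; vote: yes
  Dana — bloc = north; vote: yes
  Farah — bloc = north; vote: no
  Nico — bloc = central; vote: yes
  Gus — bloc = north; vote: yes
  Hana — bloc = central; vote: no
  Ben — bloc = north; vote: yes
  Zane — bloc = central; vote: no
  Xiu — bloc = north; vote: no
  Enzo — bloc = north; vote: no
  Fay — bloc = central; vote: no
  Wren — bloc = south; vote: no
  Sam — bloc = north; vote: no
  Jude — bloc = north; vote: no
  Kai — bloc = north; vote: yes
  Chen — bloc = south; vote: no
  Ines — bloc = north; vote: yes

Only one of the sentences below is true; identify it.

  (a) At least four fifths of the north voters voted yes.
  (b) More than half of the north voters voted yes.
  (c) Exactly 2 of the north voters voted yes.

|A| = 11, |A ∩ B| = 6, |A ∖ B| = 5.
(a) requires |A ∩ B| / |A| ≥ 4/5: false.
(b) requires |A ∩ B| > |A ∖ B|: true.
(c) requires |A ∩ B| = 2: false.

(b)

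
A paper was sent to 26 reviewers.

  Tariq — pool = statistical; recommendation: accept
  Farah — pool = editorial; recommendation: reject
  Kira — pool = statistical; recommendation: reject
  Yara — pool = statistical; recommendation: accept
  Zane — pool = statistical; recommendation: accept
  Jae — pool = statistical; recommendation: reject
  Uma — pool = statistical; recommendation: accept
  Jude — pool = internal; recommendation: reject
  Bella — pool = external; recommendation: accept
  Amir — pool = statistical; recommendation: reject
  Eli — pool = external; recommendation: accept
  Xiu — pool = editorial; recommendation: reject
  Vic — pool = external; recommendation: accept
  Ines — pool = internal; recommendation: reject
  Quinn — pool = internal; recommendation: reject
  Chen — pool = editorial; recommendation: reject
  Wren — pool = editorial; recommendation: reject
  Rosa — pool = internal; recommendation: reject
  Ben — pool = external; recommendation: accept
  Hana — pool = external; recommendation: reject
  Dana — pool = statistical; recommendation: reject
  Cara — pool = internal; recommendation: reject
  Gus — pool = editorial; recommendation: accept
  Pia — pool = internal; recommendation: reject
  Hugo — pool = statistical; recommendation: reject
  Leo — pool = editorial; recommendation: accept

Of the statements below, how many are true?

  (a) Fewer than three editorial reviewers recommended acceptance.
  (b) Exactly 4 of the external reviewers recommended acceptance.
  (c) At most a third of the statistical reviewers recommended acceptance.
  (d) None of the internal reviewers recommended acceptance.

(a) editorial: |A| = 6, |A ∩ B| = 2; needs |A ∩ B| < 3 — true.
(b) external: |A| = 5, |A ∩ B| = 4; needs |A ∩ B| = 4 — true.
(c) statistical: |A| = 9, |A ∩ B| = 4; needs |A ∩ B| / |A| ≤ 1/3 — false.
(d) internal: |A| = 6, |A ∩ B| = 0; needs A ∩ B = ∅ (|A ∩ B| = 0) — true.

3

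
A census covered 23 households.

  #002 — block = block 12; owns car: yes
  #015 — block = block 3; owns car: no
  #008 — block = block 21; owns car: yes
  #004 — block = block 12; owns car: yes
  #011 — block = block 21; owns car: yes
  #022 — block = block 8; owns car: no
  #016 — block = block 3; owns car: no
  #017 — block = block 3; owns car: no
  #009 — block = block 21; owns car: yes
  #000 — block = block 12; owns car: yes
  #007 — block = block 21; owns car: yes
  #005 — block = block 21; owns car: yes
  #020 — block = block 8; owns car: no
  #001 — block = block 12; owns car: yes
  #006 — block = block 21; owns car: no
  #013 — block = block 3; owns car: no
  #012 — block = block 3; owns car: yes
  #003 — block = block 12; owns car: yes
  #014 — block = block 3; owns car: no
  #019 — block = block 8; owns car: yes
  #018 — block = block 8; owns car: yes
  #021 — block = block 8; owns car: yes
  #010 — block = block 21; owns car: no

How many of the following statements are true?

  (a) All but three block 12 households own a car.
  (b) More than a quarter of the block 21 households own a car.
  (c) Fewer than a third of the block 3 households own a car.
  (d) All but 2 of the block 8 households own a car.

3

(a) block 12: |A| = 5, |A ∩ B| = 5; needs |A ∖ B| = 3 — false.
(b) block 21: |A| = 7, |A ∩ B| = 5; needs |A ∩ B| / |A| > 1/4 — true.
(c) block 3: |A| = 6, |A ∩ B| = 1; needs |A ∩ B| / |A| < 1/3 — true.
(d) block 8: |A| = 5, |A ∩ B| = 3; needs |A ∖ B| = 2 — true.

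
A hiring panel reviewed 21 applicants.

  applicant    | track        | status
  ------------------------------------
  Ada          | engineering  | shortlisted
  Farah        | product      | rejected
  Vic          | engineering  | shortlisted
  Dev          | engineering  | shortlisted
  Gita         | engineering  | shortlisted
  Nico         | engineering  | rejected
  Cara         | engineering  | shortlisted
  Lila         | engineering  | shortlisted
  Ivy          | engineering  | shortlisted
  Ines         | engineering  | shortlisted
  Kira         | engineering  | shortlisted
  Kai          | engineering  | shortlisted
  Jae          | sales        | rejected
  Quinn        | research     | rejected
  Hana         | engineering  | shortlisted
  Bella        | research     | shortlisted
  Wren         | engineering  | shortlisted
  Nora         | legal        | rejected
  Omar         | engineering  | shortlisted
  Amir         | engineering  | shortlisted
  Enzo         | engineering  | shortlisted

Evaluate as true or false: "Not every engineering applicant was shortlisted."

Truth condition: A ⊄ B (|A ∖ B| ≥ 1).
|A| = 16, |A ∩ B| = 15, |A ∖ B| = 1.
So the statement is true.

True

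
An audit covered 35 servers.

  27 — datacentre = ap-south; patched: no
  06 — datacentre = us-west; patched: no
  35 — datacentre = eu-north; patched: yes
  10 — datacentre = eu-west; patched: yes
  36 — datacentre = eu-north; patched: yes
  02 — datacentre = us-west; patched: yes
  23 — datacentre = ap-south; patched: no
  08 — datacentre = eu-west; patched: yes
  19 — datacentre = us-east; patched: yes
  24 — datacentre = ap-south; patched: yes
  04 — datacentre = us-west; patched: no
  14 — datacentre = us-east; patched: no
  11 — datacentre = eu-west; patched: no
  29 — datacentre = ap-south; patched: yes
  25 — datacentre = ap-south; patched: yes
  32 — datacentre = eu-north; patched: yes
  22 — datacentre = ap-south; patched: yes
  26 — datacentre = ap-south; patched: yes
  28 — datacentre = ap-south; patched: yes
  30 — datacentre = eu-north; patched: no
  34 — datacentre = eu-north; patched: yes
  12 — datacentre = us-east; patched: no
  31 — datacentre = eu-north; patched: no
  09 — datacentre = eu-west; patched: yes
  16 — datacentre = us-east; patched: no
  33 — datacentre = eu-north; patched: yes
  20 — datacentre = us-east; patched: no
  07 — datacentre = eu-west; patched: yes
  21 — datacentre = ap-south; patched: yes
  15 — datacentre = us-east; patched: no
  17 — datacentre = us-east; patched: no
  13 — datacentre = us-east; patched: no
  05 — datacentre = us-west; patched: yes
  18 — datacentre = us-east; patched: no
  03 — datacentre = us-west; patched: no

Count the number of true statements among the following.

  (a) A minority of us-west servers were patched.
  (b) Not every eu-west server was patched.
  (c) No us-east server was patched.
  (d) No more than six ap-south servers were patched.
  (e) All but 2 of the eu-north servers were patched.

3

(a) us-west: |A| = 5, |A ∩ B| = 2; needs |A ∩ B| < |A ∖ B| — true.
(b) eu-west: |A| = 5, |A ∩ B| = 4; needs A ⊄ B (|A ∖ B| ≥ 1) — true.
(c) us-east: |A| = 9, |A ∩ B| = 1; needs A ∩ B = ∅ (|A ∩ B| = 0) — false.
(d) ap-south: |A| = 9, |A ∩ B| = 7; needs |A ∩ B| ≤ 6 — false.
(e) eu-north: |A| = 7, |A ∩ B| = 5; needs |A ∖ B| = 2 — true.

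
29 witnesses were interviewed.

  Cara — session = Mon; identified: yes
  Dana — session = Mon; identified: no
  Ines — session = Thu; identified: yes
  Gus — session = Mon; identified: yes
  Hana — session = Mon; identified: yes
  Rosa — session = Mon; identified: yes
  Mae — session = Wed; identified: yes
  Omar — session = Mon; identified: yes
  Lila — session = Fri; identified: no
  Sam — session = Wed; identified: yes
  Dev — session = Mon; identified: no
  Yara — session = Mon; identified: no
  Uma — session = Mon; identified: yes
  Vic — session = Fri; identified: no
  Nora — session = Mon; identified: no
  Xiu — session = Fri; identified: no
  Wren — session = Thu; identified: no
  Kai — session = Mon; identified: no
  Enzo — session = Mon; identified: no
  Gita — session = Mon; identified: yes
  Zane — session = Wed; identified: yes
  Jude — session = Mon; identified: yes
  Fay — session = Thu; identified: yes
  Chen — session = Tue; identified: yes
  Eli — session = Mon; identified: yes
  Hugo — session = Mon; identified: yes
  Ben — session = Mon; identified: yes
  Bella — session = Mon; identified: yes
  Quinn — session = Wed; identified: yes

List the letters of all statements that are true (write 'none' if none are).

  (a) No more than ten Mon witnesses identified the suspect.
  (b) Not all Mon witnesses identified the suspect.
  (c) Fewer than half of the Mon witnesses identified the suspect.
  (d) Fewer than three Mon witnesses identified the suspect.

|A| = 18, |A ∩ B| = 12, |A ∖ B| = 6.
(a) |A ∩ B| ≤ 10: fails.
(b) A ⊄ B (|A ∖ B| ≥ 1): holds.
(c) |A ∩ B| < |A ∖ B|: fails.
(d) |A ∩ B| < 3: fails.

(b)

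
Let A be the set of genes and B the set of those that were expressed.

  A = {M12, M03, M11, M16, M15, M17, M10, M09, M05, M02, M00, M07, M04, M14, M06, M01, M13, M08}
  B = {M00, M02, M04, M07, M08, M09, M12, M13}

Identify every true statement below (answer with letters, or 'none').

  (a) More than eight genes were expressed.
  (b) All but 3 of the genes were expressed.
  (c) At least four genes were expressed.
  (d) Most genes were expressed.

(c)

|A| = 18, |A ∩ B| = 8, |A ∖ B| = 10.
(a) |A ∩ B| > 8: fails.
(b) |A ∖ B| = 3: fails.
(c) |A ∩ B| ≥ 4: holds.
(d) |A ∩ B| > |A ∖ B|: fails.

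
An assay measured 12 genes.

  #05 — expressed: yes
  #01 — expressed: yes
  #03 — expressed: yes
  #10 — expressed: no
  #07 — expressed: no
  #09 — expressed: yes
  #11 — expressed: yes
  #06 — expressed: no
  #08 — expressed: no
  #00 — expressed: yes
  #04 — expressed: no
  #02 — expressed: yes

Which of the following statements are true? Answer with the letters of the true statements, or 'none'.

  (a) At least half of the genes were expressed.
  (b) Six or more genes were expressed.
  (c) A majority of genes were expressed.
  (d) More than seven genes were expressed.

|A| = 12, |A ∩ B| = 7, |A ∖ B| = 5.
(a) |A ∩ B| ≥ |A ∖ B|: holds.
(b) |A ∩ B| ≥ 6: holds.
(c) |A ∩ B| > |A ∖ B|: holds.
(d) |A ∩ B| > 7: fails.

(a), (b), (c)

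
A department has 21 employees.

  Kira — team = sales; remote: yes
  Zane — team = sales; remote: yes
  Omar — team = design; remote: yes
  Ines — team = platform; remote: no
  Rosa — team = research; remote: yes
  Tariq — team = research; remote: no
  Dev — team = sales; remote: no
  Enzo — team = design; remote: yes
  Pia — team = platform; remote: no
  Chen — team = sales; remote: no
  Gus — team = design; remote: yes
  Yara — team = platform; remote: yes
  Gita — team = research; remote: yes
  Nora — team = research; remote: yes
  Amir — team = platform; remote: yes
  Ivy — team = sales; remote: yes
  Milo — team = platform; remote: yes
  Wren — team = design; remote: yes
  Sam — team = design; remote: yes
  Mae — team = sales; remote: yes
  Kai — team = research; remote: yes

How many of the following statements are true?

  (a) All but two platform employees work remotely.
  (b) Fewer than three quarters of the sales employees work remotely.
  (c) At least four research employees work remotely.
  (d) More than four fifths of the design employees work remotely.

4

(a) platform: |A| = 5, |A ∩ B| = 3; needs |A ∖ B| = 2 — true.
(b) sales: |A| = 6, |A ∩ B| = 4; needs |A ∩ B| / |A| < 3/4 — true.
(c) research: |A| = 5, |A ∩ B| = 4; needs |A ∩ B| ≥ 4 — true.
(d) design: |A| = 5, |A ∩ B| = 5; needs |A ∩ B| / |A| > 4/5 — true.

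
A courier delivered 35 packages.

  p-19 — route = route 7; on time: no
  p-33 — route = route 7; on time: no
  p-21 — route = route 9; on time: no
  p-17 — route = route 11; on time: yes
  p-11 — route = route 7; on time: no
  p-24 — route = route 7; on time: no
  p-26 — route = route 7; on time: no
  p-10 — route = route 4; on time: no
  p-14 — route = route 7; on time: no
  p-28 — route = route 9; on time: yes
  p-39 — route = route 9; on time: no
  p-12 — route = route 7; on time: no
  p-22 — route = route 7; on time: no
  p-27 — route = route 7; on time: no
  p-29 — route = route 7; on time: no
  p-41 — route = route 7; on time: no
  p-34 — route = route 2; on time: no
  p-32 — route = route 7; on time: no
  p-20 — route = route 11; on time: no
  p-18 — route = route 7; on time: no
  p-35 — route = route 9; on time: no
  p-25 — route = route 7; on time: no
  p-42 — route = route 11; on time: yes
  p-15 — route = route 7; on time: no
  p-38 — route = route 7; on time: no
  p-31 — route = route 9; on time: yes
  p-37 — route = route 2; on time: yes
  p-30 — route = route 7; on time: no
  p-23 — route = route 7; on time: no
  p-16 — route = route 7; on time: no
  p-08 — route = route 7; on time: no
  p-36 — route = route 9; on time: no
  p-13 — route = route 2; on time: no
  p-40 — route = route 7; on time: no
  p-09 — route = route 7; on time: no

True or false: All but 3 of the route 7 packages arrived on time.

The determiner here denotes the relation: |A ∖ B| = 3.
|A| = 22, |A ∩ B| = 0, |A ∖ B| = 22.
|A ∖ B| = 22, so the statement is false.

False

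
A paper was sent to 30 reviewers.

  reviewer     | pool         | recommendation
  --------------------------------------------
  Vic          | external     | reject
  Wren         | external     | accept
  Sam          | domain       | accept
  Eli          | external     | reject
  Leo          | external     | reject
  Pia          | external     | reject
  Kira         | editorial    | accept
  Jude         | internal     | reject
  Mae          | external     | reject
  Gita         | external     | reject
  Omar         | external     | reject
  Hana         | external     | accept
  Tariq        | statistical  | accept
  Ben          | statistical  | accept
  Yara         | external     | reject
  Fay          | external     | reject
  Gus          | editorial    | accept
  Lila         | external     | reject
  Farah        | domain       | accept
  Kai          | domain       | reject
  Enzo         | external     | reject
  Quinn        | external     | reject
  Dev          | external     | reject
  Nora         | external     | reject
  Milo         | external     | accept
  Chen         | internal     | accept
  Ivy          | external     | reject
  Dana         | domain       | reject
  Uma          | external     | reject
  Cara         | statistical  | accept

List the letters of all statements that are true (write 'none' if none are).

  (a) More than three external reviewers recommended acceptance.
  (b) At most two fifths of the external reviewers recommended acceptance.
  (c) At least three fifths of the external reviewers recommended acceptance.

|A| = 19, |A ∩ B| = 3, |A ∖ B| = 16.
(a) |A ∩ B| > 3: fails.
(b) |A ∩ B| / |A| ≤ 2/5: holds.
(c) |A ∩ B| / |A| ≥ 3/5: fails.

(b)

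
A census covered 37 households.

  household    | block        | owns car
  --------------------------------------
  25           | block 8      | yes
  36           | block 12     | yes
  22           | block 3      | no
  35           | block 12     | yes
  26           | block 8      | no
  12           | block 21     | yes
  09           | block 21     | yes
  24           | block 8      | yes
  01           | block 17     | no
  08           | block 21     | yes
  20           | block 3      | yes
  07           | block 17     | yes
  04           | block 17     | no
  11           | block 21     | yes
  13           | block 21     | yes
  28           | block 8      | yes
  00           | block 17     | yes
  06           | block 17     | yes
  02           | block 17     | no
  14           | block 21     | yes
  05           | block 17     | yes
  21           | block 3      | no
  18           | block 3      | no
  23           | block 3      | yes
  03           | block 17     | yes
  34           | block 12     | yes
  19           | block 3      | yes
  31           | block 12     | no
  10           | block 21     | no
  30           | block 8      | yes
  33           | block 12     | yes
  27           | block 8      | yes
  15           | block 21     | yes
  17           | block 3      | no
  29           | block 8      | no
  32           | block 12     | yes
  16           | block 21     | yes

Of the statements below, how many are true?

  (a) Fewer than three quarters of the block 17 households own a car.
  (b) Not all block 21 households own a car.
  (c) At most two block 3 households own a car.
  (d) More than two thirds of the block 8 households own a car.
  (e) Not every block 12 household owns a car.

(a) block 17: |A| = 8, |A ∩ B| = 5; needs |A ∩ B| / |A| < 3/4 — true.
(b) block 21: |A| = 9, |A ∩ B| = 8; needs A ⊄ B (|A ∖ B| ≥ 1) — true.
(c) block 3: |A| = 7, |A ∩ B| = 3; needs |A ∩ B| ≤ 2 — false.
(d) block 8: |A| = 7, |A ∩ B| = 5; needs |A ∩ B| / |A| > 2/3 — true.
(e) block 12: |A| = 6, |A ∩ B| = 5; needs A ⊄ B (|A ∖ B| ≥ 1) — true.

4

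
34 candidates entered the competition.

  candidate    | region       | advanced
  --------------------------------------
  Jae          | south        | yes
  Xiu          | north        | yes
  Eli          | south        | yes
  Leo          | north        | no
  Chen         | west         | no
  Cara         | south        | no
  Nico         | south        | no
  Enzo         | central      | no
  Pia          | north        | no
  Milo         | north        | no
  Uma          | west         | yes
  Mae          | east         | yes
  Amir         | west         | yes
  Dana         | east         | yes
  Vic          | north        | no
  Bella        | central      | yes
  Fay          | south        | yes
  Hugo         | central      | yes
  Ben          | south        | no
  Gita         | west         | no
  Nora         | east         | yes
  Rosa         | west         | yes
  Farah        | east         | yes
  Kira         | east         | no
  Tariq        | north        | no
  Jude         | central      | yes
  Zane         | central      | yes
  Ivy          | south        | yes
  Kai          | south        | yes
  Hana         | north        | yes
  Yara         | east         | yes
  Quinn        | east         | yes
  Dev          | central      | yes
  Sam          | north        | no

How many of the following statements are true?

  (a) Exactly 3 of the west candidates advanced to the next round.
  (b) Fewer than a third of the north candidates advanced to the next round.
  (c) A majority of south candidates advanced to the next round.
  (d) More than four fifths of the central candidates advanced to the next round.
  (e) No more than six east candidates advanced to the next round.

5

(a) west: |A| = 5, |A ∩ B| = 3; needs |A ∩ B| = 3 — true.
(b) north: |A| = 8, |A ∩ B| = 2; needs |A ∩ B| / |A| < 1/3 — true.
(c) south: |A| = 8, |A ∩ B| = 5; needs |A ∩ B| > |A ∖ B| — true.
(d) central: |A| = 6, |A ∩ B| = 5; needs |A ∩ B| / |A| > 4/5 — true.
(e) east: |A| = 7, |A ∩ B| = 6; needs |A ∩ B| ≤ 6 — true.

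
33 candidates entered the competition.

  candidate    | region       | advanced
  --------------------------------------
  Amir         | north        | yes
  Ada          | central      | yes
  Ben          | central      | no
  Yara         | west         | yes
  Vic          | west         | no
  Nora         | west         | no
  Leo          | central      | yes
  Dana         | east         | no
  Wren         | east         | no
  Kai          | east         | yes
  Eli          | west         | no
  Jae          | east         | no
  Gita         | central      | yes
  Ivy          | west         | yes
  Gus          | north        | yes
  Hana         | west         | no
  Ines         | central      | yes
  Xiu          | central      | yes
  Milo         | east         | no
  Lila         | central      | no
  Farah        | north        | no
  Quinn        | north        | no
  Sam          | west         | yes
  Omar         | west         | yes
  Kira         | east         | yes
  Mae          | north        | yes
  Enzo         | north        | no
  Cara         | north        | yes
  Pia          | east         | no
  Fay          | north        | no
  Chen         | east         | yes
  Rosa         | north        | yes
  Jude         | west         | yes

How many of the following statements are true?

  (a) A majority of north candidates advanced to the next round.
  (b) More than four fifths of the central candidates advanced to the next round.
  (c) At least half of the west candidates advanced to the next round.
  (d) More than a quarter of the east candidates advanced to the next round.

3

(a) north: |A| = 9, |A ∩ B| = 5; needs |A ∩ B| > |A ∖ B| — true.
(b) central: |A| = 7, |A ∩ B| = 5; needs |A ∩ B| / |A| > 4/5 — false.
(c) west: |A| = 9, |A ∩ B| = 5; needs |A ∩ B| ≥ |A ∖ B| — true.
(d) east: |A| = 8, |A ∩ B| = 3; needs |A ∩ B| / |A| > 1/4 — true.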